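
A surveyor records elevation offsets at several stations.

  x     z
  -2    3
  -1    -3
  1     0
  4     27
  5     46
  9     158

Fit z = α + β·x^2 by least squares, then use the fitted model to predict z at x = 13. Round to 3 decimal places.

Normal-equation sums: Σ1 = 6, Σx^2 = 128, Σx^2·x^2 = 7460.
For Aᵀz: Σz = 231, Σx^2·z = 14389.
Normal equations: [[6, 128]; [128, 7460]]·[α, β]ᵀ = [231, 14389]ᵀ.
Determinant 6·7460 − 128² = 28376.
α = (231·7460 − 128·14389)/28376 = -29633/7094; β = (6·14389 − 128·231)/28376 = 28383/14188.
At x = 13: ẑ = (-29633/7094)·(1) + (28383/14188)·(169) = 4737461/14188.

ẑ = 333.906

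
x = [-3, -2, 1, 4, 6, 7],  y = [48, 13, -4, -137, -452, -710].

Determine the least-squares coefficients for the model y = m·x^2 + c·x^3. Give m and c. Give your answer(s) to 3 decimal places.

m = -0.659, c = -1.978

The normal system MᵀM·[m, c]ᵀ = Mᵀy is [[4051, 25333]; [25333, 169195]]·[m, c]ᵀ = [-52774, -351334]ᵀ.
Determinant 4051·169195 − 25333² = 43648056.
m = ((-52774)·169195 − 25333·(-351334))/43648056 = -2396059/3637338; c = (4051·(-351334) − 25333·(-52774))/43648056 = -7194191/3637338.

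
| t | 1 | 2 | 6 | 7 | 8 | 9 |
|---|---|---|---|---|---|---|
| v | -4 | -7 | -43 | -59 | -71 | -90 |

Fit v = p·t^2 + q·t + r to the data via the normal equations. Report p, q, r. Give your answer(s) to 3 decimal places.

Compute the Gram sums: Σt^2·t^2 = 14371, Σt^2·t = 1809, Σt^2 = 235, Σt·t = 235, Σt = 33, Σ1 = 6.
Right-hand side: Σt^2·v = -16305, Σt·v = -2067, Σv = -274.
Normal equations: [[14371, 1809, 235]; [1809, 235, 33]; [235, 33, 6]]·[p, q, r]ᵀ = [-16305, -2067, -274]ᵀ.
Row-reducing yields p = -335/362, q = -555/362, r = -179/181.

p = -0.925, q = -1.533, r = -0.989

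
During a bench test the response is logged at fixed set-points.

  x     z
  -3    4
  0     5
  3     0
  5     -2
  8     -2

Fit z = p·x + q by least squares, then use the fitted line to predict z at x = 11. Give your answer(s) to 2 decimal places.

ẑ = -4.85

The normal system AᵀA·[p, q]ᵀ = Aᵀz is [[107, 13]; [13, 5]]·[p, q]ᵀ = [-38, 5]ᵀ.
det = 107·5 − 13² = 366.
p = ((-38)·5 − 13·5)/366 = -85/122; q = (107·5 − 13·(-38))/366 = 343/122.
At x = 11: ẑ = (-85/122)·(11) + (343/122)·(1) = -296/61.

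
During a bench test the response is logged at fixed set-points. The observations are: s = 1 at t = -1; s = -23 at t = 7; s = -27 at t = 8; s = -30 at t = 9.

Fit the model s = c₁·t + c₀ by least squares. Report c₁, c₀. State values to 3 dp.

c₁ = -3.088, c₀ = -1.996

The normal equations are: 195·c₁ + 23·c₀ = -648;  23·c₁ + 4·c₀ = -79.
(Σt·t = 195, Σt = 23, Σ1 = 4, Σt·s = -648, Σs = -79.)
Δ = 195·4 − 23² = 251.
c₁ = ((-648)·4 − 23·(-79))/251 = -775/251; c₀ = (195·(-79) − 23·(-648))/251 = -501/251.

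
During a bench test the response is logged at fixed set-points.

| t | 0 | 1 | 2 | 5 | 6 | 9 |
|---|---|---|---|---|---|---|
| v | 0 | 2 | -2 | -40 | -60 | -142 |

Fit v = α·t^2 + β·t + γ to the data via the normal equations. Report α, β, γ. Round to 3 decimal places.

α = -1.957, β = 1.643, γ = 1.322

Normal-equation sums: Σt^2·t^2 = 8499, Σt^2·t = 1079, Σt^2 = 147, Σt·t = 147, Σt = 23, Σ1 = 6.
And Σt^2·v = -14668, Σt·v = -1840, Σv = -242.
AᵀA·[α, β, γ]ᵀ = Aᵀv becomes [[8499, 1079, 147]; [1079, 147, 23]; [147, 23, 6]]·[α, β, γ]ᵀ = [-14668, -1840, -242]ᵀ.
Row-reducing yields α = -65755/33594, β = 18401/11198, γ = 22214/16797.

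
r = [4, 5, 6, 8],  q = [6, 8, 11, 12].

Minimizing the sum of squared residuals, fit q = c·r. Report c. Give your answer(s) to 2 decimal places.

c = 1.60

From the data, Σr·r = 141.
For Mᵀq: Σr·q = 226.
So MᵀM·[c]ᵀ = Mᵀq: [[141]]·[c]ᵀ = [226]ᵀ.
Hence c = 226 / 141 ≈ 1.60284.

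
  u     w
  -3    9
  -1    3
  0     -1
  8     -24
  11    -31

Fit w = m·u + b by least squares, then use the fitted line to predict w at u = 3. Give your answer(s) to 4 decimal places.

MᵀM·[m, b]ᵀ = Mᵀw reads: 195·m + 15·b = -563;  15·m + 5·b = -44.
det = 195·5 − 15² = 750.
m = ((-563)·5 − 15·(-44))/750 = -431/150; b = (195·(-44) − 15·(-563))/750 = -9/50.
At u = 3: ŵ = (-431/150)·(3) + (-9/50)·(1) = -44/5.

ŵ = -8.8000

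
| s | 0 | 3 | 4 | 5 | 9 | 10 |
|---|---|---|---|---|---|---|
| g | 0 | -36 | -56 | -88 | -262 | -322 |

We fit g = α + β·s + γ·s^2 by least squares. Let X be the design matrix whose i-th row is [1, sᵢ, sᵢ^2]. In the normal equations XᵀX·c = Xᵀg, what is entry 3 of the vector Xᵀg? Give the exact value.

Entry 3 ↔ basis s^2, so (Xᵀg)_{3} = Σᵢ (s^2)·gᵢ = (0)·(0) + (9)·(-36) + (16)·(-56) + (25)·(-88) + (81)·(-262) + (100)·(-322) = -56842.

-56842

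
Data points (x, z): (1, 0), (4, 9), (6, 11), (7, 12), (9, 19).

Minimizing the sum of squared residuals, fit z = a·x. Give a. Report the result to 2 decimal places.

a = 1.95

Sums needed: Σx·x = 183.
For Mᵀz: Σx·z = 357.
a = 357/183 = 1.95082.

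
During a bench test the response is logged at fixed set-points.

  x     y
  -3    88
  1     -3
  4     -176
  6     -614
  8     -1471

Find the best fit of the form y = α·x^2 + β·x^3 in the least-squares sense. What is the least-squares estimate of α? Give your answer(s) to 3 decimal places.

α = 0.844

AᵀA·[α, β]ᵀ = Aᵀy reads: 5730·α + 41326·β = -118275;  41326·α + 313626·β = -899419.
(Σx^2·x^2 = 5730, Σx^2·x^3 = 41326, Σx^3·x^3 = 313626, Σx^2·y = -118275, Σx^3·y = -899419.)
det = 5730·313626 − 41326² = 89238704.
α = ((-118275)·313626 − 41326·(-899419))/89238704 = 18818611/22309676; β = (5730·(-899419) − 41326·(-118275))/89238704 = -66459555/22309676.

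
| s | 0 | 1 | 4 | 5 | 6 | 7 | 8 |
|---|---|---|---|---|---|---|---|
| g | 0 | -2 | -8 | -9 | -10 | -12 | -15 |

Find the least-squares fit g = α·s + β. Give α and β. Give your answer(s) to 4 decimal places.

α = -1.7686, β = -0.1676

The normal system AᵀA·[α, β]ᵀ = Aᵀg is [[191, 31]; [31, 7]]·[α, β]ᵀ = [-343, -56]ᵀ.
Eliminating β: 7·(row 1) − 31·(row 2) gives 376·α = 7·(-343) − 31·(-56) = -665, so α = -665/376.
Then β = ((-56) − 31·(-665/376))/7 = -63/376.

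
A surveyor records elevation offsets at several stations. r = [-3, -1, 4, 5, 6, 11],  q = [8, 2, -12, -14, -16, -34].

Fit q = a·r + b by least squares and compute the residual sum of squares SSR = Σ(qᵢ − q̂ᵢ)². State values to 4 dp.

SSR = 7.2147

AᵀA·[a, b]ᵀ = Aᵀq reads: 208·a + 22·b = -614;  22·a + 6·b = -66.
Eliminating b: 6·(row 1) − 22·(row 2) gives 764·a = 6·(-614) − 22·(-66) = -2232, so a = -558/191.
Then b = ((-66) − 22·(-558/191))/6 = -55/191.
Residuals: -91/191, -121/191, -5/191, 171/191, 347/191, -301/191; SSR = 1378/191.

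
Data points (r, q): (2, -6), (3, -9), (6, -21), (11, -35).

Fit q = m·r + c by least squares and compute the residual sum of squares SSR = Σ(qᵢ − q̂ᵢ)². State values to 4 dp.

SSR = 3.5612

From the data, Σr·r = 170, Σr = 22, Σ1 = 4.
Right-hand side: Σr·q = -550, Σq = -71.
Eliminating c: 4·(row 1) − 22·(row 2) gives 196·m = 4·(-550) − 22·(-71) = -638, so m = -319/98.
Then c = ((-71) − 22·(-319/98))/4 = 15/98.
Residuals: 5/14, 30/49, -159/98, 32/49; SSR = 349/98.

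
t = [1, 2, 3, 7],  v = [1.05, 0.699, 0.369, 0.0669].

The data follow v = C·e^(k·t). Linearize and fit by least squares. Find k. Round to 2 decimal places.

With ln vᵢ as the transformed response and tᵢ as the regressor:
Over the data: Σt = 13.0000, Σ(t)² = 63.0000, Σln v = -4.0108, Σt·ln v = -22.5902.
Normal system: [[63.0000, 13.0000]; [13.0000, 4]]·[k, ln C]ᵀ = [-22.5902, -4.0108]ᵀ.
Solving (det = 83.0000): k = -0.46048, ln C = 0.49386.

k = -0.46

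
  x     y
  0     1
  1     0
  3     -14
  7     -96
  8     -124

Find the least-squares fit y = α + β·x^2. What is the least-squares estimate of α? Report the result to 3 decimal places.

α = 2.100

Compute the Gram sums: Σ1 = 5, Σx^2 = 123, Σx^2·x^2 = 6579.
And Σy = -233, Σx^2·y = -12766.
Normal equations: [[5, 123]; [123, 6579]]·[α, β]ᵀ = [-233, -12766]ᵀ.
Eliminating β: 6579·(row 1) − 123·(row 2) gives 17766·α = 6579·(-233) − 123·(-12766) = 37311, so α = 12437/5922.
Then β = ((-12766) − 123·(12437/5922))/6579 = -35171/17766.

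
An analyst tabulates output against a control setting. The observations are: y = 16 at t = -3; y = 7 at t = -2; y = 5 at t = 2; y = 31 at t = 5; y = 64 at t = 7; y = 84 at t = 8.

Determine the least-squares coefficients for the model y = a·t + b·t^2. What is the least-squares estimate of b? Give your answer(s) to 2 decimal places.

b = 1.42

The normal system MᵀM·[a, b]ᵀ = Mᵀy is [[155, 953]; [953, 7235]]·[a, b]ᵀ = [1223, 9479]ᵀ.
Eliminating b: 7235·(row 1) − 953·(row 2) gives 213216·a = 7235·1223 − 953·9479 = -185082, so a = -30847/35536.
Then b = (9479 − 953·(-30847/35536))/7235 = 50621/35536.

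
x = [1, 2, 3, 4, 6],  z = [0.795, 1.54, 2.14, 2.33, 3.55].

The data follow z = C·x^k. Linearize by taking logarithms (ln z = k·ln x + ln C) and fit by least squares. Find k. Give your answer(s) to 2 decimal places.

Taking logs, ln z = k·ln x + ln C, so regress ln z on ln x.
XᵀX = [[6.8196, 4.9698]; [4.9698, 5]], rhs = [4.5778, 3.0760]ᵀ  (here Σln x = 4.9698, Σ(ln x)² = 6.8196, Σln z = 3.0760, Σln x·ln z = 4.5778).
Δ = 6.8196·5 − (4.9698)² = 9.3990; k = (4.5778·5 − 4.9698·3.0760)/9.3990 = 0.80880, ln C = (6.8196·3.0760 − 4.9698·4.5778)/9.3990 = -0.18872.

k = 0.81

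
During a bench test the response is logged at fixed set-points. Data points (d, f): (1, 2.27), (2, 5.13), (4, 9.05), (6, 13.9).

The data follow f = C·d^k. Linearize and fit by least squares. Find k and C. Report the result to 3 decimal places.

Linearized form: ln f = k·ln d + ln C. From the 4 transformed points,
Over the data: Σln d = 3.8712, Σ(ln d)² = 5.6127, Σln f = 7.2895, Σln d·ln f = 8.9028.
Normal system: [[5.6127, 3.8712]; [3.8712, 4]]·[k, ln C]ᵀ = [8.9028, 7.2895]ᵀ.
Δ = 5.6127·4 − (3.8712)² = 7.4645; k = (8.9028·4 − 3.8712·7.2895)/7.4645 = 0.99026, ln C = (5.6127·7.2895 − 3.8712·8.9028)/7.4645 = 0.86401, so C = exp(0.86401) = 2.37266.

k = 0.990, C = 2.373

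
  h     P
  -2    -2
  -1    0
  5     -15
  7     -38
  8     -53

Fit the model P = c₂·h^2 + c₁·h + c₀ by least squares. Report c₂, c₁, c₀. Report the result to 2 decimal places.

c₂ = -1.06, c₁ = 1.40, c₀ = 3.90

The normal system XᵀX·[c₂, c₁, c₀]ᵀ = XᵀP is [[7139, 971, 143]; [971, 143, 17]; [143, 17, 5]]·[c₂, c₁, c₀]ᵀ = [-5637, -761, -108]ᵀ.
Inverting the 3×3 Gram matrix, [c₂, c₁, c₀]ᵀ = [-21827/20634, 9609/6878, 40273/10317]ᵀ.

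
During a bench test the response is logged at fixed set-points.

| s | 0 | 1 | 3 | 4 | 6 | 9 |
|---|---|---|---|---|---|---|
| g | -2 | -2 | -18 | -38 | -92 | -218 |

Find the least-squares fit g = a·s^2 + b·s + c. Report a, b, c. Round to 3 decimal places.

a = -3.035, b = 3.277, c = -1.907

With design matrix M, MᵀM = [[8195, 1037, 143]; [1037, 143, 23]; [143, 23, 6]] and Mᵀg = [-21742, -2722, -370]ᵀ.
Solving the 3×3 system (Gaussian elimination) gives a = -2549/840, b = 2753/840, c = -267/140.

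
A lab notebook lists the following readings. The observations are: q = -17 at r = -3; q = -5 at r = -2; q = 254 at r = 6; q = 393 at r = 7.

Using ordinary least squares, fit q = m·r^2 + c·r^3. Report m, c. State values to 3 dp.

Forming MᵀM = [[3794, 24308]; [24308, 165098]] and Mᵀq = [28228, 190162]ᵀ gives MᵀM·[m, c]ᵀ = Mᵀq.
det = 3794·165098 − 24308² = 35502948.
m = (28228·165098 − 24308·190162)/35502948 = 1053568/986193; c = (3794·190162 − 24308·28228)/35502948 = 980789/986193.

m = 1.068, c = 0.995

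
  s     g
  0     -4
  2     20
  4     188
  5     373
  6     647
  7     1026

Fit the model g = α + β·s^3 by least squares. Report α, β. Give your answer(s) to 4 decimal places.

α = -3.6879, β = 3.0055

From the data, Σ1 = 6, Σs^3 = 756, Σs^3·s^3 = 184090.
Right-hand side: Σg = 2250, Σs^3·g = 550487.
Normal equations: [[6, 756]; [756, 184090]]·[α, β]ᵀ = [2250, 550487]ᵀ.
Δ = 6·184090 − 756² = 533004.
α = (2250·184090 − 756·550487)/533004 = -163806/44417; β = (6·550487 − 756·2250)/533004 = 266987/88834.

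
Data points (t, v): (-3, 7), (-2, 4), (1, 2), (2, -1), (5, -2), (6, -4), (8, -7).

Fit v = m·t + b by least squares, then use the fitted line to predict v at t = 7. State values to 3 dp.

Sums needed: Σt·t = 143, Σt = 17, Σ1 = 7.
For Aᵀv: Σt·v = -119, Σv = -1.
Eliminating b: 7·(row 1) − 17·(row 2) gives 712·m = 7·(-119) − 17·(-1) = -816, so m = -102/89.
Then b = ((-1) − 17·(-102/89))/7 = 235/89.
At t = 7: v̂ = (-102/89)·(7) + (235/89)·(1) = -479/89.

v̂ = -5.382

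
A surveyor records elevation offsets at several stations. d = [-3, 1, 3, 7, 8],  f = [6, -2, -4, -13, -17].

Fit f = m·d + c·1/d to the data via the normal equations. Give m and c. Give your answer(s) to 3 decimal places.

m = -1.980, c = 0.463

The normal equations are: 132·m + 5·c = -259;  5·m + (35513/28224)·c = -1565/168.
Determinant 132·(35513/28224) − 5² = 331843/2352.
m = ((-259)·(35513/28224) − 5·(-1565/168))/(331843/2352) = -7883267/3982116; c = (132·(-1565/168) − 5·(-259))/(331843/2352) = 153720/331843.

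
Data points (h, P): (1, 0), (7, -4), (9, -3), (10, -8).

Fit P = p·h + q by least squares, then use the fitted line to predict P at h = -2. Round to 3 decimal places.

P̂ = 2.308

The normal equations are: 231·p + 27·q = -135;  27·p + 4·q = -15.
det = 231·4 − 27² = 195.
p = ((-135)·4 − 27·(-15))/195 = -9/13; q = (231·(-15) − 27·(-135))/195 = 12/13.
At h = -2: P̂ = (-9/13)·(-2) + (12/13)·(1) = 30/13.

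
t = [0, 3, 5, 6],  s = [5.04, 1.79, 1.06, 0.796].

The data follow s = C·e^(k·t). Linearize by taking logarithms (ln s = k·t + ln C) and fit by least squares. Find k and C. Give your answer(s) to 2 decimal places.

k = -0.31, C = 4.85

Taking logs, ln s = k·t + ln C, so regress ln s on t.
Sums: Σt = 14.0000, Σ(t)² = 70.0000, Σln s = 2.0297, Σt·ln s = 0.6691.
Normal system: [[70.0000, 14.0000]; [14.0000, 4]]·[k, ln C]ᵀ = [0.6691, 2.0297]ᵀ.
Δ = 70.0000·4 − (14.0000)² = 84.0000; k = (0.6691·4 − 14.0000·2.0297)/84.0000 = -0.30643, ln C = (70.0000·2.0297 − 14.0000·0.6691)/84.0000 = 1.57994, so C = exp(1.57994) = 4.85465.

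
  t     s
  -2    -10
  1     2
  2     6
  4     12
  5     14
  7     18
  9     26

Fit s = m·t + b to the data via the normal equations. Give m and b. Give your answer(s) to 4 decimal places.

m = 3.1096, b = -1.8356

Forming AᵀA = [[180, 26]; [26, 7]] and Aᵀs = [512, 68]ᵀ gives AᵀA·[m, b]ᵀ = Aᵀs.
Determinant 180·7 − 26² = 584.
m = (512·7 − 26·68)/584 = 227/73; b = (180·68 − 26·512)/584 = -134/73.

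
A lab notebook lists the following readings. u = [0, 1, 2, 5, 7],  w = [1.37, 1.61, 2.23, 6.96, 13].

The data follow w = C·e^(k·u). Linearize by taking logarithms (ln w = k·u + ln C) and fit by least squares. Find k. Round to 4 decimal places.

Taking logs, ln w = k·u + ln C, so regress ln w on u.
Sums: Σu = 15.0000, Σ(u)² = 79.0000, Σln w = 6.0982, Σu·ln w = 29.7358.
Normal system: [[79.0000, 15.0000]; [15.0000, 5]]·[k, ln C]ᵀ = [29.7358, 6.0982]ᵀ.
Slope k = (n·Σu·ln w − Σu·Σln w)/(n·Σ(u)² − (Σu)²) = (5·29.7358 − 15.0000·6.0982)/170.0000 = 0.33651; ln C = (Σln w − k·Σu)/n = 0.21011.

k = 0.3365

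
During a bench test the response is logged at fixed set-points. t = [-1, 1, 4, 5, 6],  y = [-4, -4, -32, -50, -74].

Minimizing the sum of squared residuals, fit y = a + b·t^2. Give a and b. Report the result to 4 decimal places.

Entries of MᵀM: Σ1 = 5, Σt^2 = 79, Σt^2·t^2 = 2179.
And Σy = -164, Σt^2·y = -4434.
Determinant 5·2179 − 79² = 4654.
a = ((-164)·2179 − 79·(-4434))/4654 = -3535/2327; b = (5·(-4434) − 79·(-164))/4654 = -4607/2327.

a = -1.5191, b = -1.9798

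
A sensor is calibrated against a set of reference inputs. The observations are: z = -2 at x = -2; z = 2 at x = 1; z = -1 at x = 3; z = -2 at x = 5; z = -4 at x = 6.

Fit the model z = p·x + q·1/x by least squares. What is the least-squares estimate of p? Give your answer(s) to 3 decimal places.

p = -0.636

AᵀA·[p, q]ᵀ = Aᵀz reads: 75·p + 5·q = -31;  5·p + (643/450)·q = 8/5.
(Σx·x = 75, Σx·1/x = 5, Σ1/x·1/x = 643/450, Σx·z = -31, Σ1/x·z = 8/5.)
Determinant 75·(643/450) − 5² = 493/6.
p = ((-31)·(643/450) − 5·(8/5))/(493/6) = -23533/36975; q = (75·(8/5) − 5·(-31))/(493/6) = 1650/493.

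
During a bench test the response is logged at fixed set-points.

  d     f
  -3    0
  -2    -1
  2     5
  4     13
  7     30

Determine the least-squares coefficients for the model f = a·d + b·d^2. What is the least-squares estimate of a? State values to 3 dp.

a = 1.393

Compute the Gram sums: Σd·d = 82, Σd·d^2 = 380, Σd^2·d^2 = 2770.
Moment sums: Σd·f = 274, Σd^2·f = 1694.
So MᵀM·[a, b]ᵀ = Mᵀf: [[82, 380]; [380, 2770]]·[a, b]ᵀ = [274, 1694]ᵀ.
Eliminating b: 2770·(row 1) − 380·(row 2) gives 82740·a = 2770·274 − 380·1694 = 115260, so a = 1921/1379.
Then b = (1694 − 380·(1921/1379))/2770 = 2899/6895.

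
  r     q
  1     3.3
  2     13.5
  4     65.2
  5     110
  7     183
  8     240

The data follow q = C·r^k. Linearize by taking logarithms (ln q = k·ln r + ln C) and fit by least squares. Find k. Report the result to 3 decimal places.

k = 2.089

Linearized form: ln q = k·ln r + ln C. From the 6 transformed points,
Over the data: Σln r = 7.7142, Σ(ln r)² = 13.1032, Σln q = 23.3647, Σln r·ln q = 36.6942.
Normal system: [[13.1032, 7.7142]; [7.7142, 6]]·[k, ln C]ᵀ = [36.6942, 23.3647]ᵀ.
Slope k = (n·Σln r·ln q − Σln r·Σln q)/(n·Σ(ln r)² − (Σln r)²) = (6·36.6942 − 7.7142·23.3647)/19.1098 = 2.08923; ln C = (Σln q − k·Σln r)/n = 1.20798.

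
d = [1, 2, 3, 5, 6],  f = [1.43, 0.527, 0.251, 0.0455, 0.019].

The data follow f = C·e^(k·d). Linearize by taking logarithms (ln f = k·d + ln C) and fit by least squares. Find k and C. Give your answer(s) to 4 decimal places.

k = -0.8522, C = 3.1699

Linearized form: ln f = k·d + ln C. From the 5 transformed points,
AᵀA = [[75.0000, 17.0000]; [17.0000, 5]], rhs = [-44.3005, -8.7185]ᵀ  (here Σd = 17.0000, Σ(d)² = 75.0000, Σln f = -8.7185, Σd·ln f = -44.3005).
Δ = 75.0000·5 − (17.0000)² = 86.0000; k = (-44.3005·5 − 17.0000·-8.7185)/86.0000 = -0.85218, ln C = (75.0000·-8.7185 − 17.0000·-44.3005)/86.0000 = 1.15369, so C = exp(1.15369) = 3.16986.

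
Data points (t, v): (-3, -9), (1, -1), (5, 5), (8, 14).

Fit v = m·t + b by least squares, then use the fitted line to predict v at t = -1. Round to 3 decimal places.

v̂ = -5.291

Setting ∂/∂m … = 0 gives: 99·m + 11·b = 163;  11·m + 4·b = 9.
(Σt·t = 99, Σt = 11, Σ1 = 4, Σt·v = 163, Σv = 9.)
Determinant 99·4 − 11² = 275.
m = (163·4 − 11·9)/275 = 553/275; b = (99·9 − 11·163)/275 = -82/25.
At t = -1: v̂ = (553/275)·(-1) + (-82/25)·(1) = -291/55.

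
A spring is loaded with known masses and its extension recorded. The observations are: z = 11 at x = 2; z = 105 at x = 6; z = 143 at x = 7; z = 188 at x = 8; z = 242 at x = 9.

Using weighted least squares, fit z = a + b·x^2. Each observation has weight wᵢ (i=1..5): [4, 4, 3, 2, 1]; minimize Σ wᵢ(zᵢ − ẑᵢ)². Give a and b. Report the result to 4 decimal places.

Forming MᵀWM = [[14, 516]; [516, 27204]] and MᵀWz = [1511, 79983]ᵀ gives MᵀWM·[a, b]ᵀ = MᵀWz.
Eliminating b: 27204·(row 1) − 516·(row 2) gives 114600·a = 27204·1511 − 516·79983 = -165984, so a = -6916/4775.
Then b = (79983 − 516·(-6916/4775))/27204 = 56681/19100.

a = -1.4484, b = 2.9676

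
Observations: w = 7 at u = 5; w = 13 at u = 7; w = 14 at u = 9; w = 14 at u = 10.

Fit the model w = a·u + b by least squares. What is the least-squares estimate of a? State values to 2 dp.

Compute the Gram sums: Σu·u = 255, Σu = 31, Σ1 = 4.
Right-hand side: Σu·w = 392, Σw = 48.
Eliminating b: 4·(row 1) − 31·(row 2) gives 59·a = 4·392 − 31·48 = 80, so a = 80/59.
Then b = (48 − 31·(80/59))/4 = 88/59.

a = 1.36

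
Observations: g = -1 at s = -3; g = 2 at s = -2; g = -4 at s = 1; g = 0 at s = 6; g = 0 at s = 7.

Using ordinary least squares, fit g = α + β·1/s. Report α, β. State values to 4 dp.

Forming AᵀA = [[5, 10/21]; [10/21, 1243/882]] and Aᵀg = [-3, -14/3]ᵀ gives AᵀA·[α, β]ᵀ = Aᵀg.
Determinant 5·(1243/882) − (10/21)² = 2005/294.
α = ((-3)·(1243/882) − (10/21)·(-14/3))/(2005/294) = -1769/6015; β = (5·(-14/3) − (10/21)·(-3))/(2005/294) = -1288/401.

α = -0.2941, β = -3.2120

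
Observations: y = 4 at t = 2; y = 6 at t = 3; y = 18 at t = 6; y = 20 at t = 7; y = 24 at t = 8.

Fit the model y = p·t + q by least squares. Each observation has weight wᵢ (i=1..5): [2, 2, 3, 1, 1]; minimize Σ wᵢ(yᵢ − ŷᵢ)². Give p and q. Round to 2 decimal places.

Entries of AᵀWA: Σwᵢ·t·t = 247, Σwᵢ·t = 43, Σwᵢ·1 = 9.
Moment sums: Σwᵢ·t·y = 708, Σwᵢ·y = 118.
AᵀWA·[p, q]ᵀ = AᵀWy becomes [[247, 43]; [43, 9]]·[p, q]ᵀ = [708, 118]ᵀ.
Eliminating q: 9·(row 1) − 43·(row 2) gives 374·p = 9·708 − 43·118 = 1298, so p = 59/17.
Then q = (118 − 43·(59/17))/9 = -59/17.

p = 3.47, q = -3.47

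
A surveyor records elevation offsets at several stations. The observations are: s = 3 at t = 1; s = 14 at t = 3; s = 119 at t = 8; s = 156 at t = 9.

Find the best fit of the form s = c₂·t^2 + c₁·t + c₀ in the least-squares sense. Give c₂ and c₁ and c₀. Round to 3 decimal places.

Forming XᵀX = [[10739, 1269, 155]; [1269, 155, 21]; [155, 21, 4]] and Xᵀs = [20381, 2401, 292]ᵀ gives XᵀX·[c₂, c₁, c₀]ᵀ = Xᵀs.
Solving the 3×3 system (Gaussian elimination) gives c₂ = 21093/9076, c₁ = -38539/9076, c₀ = 11881/2269.

c₂ = 2.324, c₁ = -4.246, c₀ = 5.236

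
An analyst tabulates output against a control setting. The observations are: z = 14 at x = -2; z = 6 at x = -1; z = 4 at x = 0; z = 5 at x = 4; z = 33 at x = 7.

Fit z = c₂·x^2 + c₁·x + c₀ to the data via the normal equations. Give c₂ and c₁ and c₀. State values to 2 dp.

c₂ = 1.14, c₁ = -3.66, c₀ = 2.24

With design matrix A, AᵀA = [[2674, 398, 70]; [398, 70, 8]; [70, 8, 5]] and Aᵀz = [1759, 217, 62]ᵀ.
Row-reducing yields c₂ = 151/132, c₁ = -571/156, c₀ = 641/286.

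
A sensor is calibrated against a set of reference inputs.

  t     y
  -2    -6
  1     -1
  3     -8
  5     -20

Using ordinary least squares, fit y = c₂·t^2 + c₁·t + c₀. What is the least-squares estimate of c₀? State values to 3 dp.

c₀ = -1.225

With design matrix M, MᵀM = [[723, 145, 39]; [145, 39, 7]; [39, 7, 4]] and Mᵀy = [-597, -113, -35]ᵀ.
Row-reducing yields c₂ = -5739/6556, c₁ = 3783/6556, c₀ = -365/298.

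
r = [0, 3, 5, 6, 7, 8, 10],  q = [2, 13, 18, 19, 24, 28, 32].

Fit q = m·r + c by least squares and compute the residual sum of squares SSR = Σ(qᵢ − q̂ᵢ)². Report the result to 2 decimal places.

Compute the Gram sums: Σr·r = 283, Σr = 39, Σ1 = 7.
For Mᵀq: Σr·q = 955, Σq = 136.
MᵀM·[m, c]ᵀ = Mᵀq becomes [[283, 39]; [39, 7]]·[m, c]ᵀ = [955, 136]ᵀ.
det = 283·7 − 39² = 460.
m = (955·7 − 39·136)/460 = 1381/460; c = (283·136 − 39·955)/460 = 1243/460.
Residuals: -323/460, 297/230, 33/115, -789/460, 13/46, 589/460, -333/460; SSR = 3417/460.

SSR = 7.43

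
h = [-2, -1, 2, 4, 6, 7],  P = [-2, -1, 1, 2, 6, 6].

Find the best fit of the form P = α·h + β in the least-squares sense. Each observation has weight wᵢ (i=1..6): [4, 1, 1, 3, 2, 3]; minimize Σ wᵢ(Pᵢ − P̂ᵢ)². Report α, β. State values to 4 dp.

Forming MᵀWM = [[288, 38]; [38, 14]] and MᵀWP = [241, 28]ᵀ gives MᵀWM·[α, β]ᵀ = MᵀWP.
Determinant 288·14 − 38² = 2588.
α = (241·14 − 38·28)/2588 = 1155/1294; β = (288·28 − 38·241)/2588 = -547/1294.

α = 0.8926, β = -0.4227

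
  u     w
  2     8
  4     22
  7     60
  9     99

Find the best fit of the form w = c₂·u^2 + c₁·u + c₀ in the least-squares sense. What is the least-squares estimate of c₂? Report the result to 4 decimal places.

c₂ = 1.2500

From the data, Σu^2·u^2 = 9234, Σu^2·u = 1144, Σu^2 = 150, Σu·u = 150, Σu = 22, Σ1 = 4.
Right-hand side: Σu^2·w = 11343, Σu·w = 1415, Σw = 189.
Inverting the 3×3 Gram matrix, [c₂, c₁, c₀]ᵀ = [5/4, -93/116, 555/116]ᵀ.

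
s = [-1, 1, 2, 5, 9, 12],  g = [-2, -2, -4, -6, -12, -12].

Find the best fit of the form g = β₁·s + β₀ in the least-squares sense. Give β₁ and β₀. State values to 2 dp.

β₁ = -0.90, β₀ = -2.14

Entries of AᵀA: Σs·s = 256, Σs = 28, Σ1 = 6.
For Aᵀg: Σs·g = -290, Σg = -38.
Normal equations: [[256, 28]; [28, 6]]·[β₁, β₀]ᵀ = [-290, -38]ᵀ.
Eliminating β₀: 6·(row 1) − 28·(row 2) gives 752·β₁ = 6·(-290) − 28·(-38) = -676, so β₁ = -169/188.
Then β₀ = ((-38) − 28·(-169/188))/6 = -201/94.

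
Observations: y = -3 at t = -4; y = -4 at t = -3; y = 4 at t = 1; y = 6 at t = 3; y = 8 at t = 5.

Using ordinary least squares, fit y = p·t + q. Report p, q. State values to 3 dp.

p = 1.378, q = 1.649

From the data, Σt·t = 60, Σt = 2, Σ1 = 5.
Moment sums: Σt·y = 86, Σy = 11.
So MᵀM·[p, q]ᵀ = Mᵀy: [[60, 2]; [2, 5]]·[p, q]ᵀ = [86, 11]ᵀ.
Determinant 60·5 − 2² = 296.
p = (86·5 − 2·11)/296 = 51/37; q = (60·11 − 2·86)/296 = 61/37.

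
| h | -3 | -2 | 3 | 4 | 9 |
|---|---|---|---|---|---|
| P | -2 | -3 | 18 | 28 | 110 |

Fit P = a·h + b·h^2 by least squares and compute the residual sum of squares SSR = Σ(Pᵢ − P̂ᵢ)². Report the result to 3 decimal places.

SSR = 2.773

Forming XᵀX = [[119, 785]; [785, 6995]] and XᵀP = [1168, 9490]ᵀ gives XᵀX·[a, b]ᵀ = XᵀP.
Determinant 119·6995 − 785² = 216180.
a = (1168·6995 − 785·9490)/216180 = 24017/7206; b = (119·9490 − 785·1168)/216180 = 7081/7206.
Residuals: -1015/1201, -318/1201, -1012/1201, -1266/1201, 491/1201; SSR = 3330/1201.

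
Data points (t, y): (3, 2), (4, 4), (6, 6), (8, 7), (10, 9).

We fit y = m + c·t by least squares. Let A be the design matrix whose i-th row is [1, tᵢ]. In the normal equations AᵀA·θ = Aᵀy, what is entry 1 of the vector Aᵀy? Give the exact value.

Entry 1 ↔ basis 1, so (Aᵀy)_{1} = Σᵢ yᵢ = (1)·(2) + (1)·(4) + (1)·(6) + (1)·(7) + (1)·(9) = 28.

28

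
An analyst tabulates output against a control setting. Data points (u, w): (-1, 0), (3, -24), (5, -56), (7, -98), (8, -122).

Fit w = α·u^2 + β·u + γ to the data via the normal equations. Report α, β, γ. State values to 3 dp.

α = -1.473, β = -3.351, γ = -1.671

Setting ∂/∂α … = 0 gives: 7204·α + 1006·β + 148·γ = -14226;  1006·α + 148·β + 22·γ = -2014;  148·α + 22·β + 5·γ = -300.
(Σu^2·u^2 = 7204, Σu^2·u = 1006, Σu^2 = 148, Σu·u = 148, Σu = 22, Σ1 = 5, Σu^2·w = -14226, Σu·w = -2014, Σw = -300.)
Solving the 3×3 system (Gaussian elimination) gives α = -34355/23331, β = -78175/23331, γ = -12994/7777.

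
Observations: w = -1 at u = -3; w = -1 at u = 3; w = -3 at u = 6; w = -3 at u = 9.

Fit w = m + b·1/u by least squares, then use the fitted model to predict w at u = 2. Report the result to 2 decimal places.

The normal equations are: 4·m + (5/18)·b = -8;  (5/18)·m + (85/324)·b = -5/6.
Δ = 4·(85/324) − (5/18)² = 35/36.
m = ((-8)·(85/324) − (5/18)·(-5/6))/(35/36) = -121/63; b = (4·(-5/6) − (5/18)·(-8))/(35/36) = -8/7.
At u = 2: ŵ = (-121/63)·(1) + (-8/7)·(1/2) = -157/63.

ŵ = -2.49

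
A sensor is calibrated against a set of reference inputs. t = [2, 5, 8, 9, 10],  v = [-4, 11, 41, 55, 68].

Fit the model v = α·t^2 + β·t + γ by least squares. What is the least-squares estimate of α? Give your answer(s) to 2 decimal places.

Normal-equation sums: Σt^2·t^2 = 21298, Σt^2·t = 2374, Σt^2 = 274, Σt·t = 274, Σt = 34, Σ1 = 5.
And Σt^2·v = 14138, Σt·v = 1550, Σv = 171.
MᵀM·[α, β, γ]ᵀ = Mᵀv becomes [[21298, 2374, 274]; [2374, 274, 34]; [274, 34, 5]]·[α, β, γ]ᵀ = [14138, 1550, 171]ᵀ.
Solving the 3×3 system (Gaussian elimination) gives α = 1303/1664, β = -497/1664, γ = -2779/416.

α = 0.78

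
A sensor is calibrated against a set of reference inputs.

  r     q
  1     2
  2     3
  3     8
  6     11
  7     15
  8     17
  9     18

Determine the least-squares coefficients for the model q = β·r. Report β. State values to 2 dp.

β = 2.05

Setting ∂/∂β … = 0 gives: 244·β = 501.
(Σr·r = 244, Σr·q = 501.)
Hence β = 501 / 244 ≈ 2.05328.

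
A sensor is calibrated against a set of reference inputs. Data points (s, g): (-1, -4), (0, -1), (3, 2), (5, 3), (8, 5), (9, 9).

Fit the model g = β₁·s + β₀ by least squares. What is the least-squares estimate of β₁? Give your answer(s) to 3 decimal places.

β₁ = 1.071

Normal-equation sums: Σs·s = 180, Σs = 24, Σ1 = 6.
Moment sums: Σs·g = 146, Σg = 14.
So AᵀA·[β₁, β₀]ᵀ = Aᵀg: [[180, 24]; [24, 6]]·[β₁, β₀]ᵀ = [146, 14]ᵀ.
Determinant 180·6 − 24² = 504.
β₁ = (146·6 − 24·14)/504 = 15/14; β₀ = (180·14 − 24·146)/504 = -41/21.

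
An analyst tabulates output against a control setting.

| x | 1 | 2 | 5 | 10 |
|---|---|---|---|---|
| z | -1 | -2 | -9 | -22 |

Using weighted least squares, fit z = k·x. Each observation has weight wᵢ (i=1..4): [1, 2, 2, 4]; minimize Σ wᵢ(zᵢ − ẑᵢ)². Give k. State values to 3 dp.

k = -2.133

From the data, Σwᵢ·x·x = 459.
Right-hand side: Σwᵢ·x·z = -979.
Hence k = -979 / 459 ≈ -2.1329.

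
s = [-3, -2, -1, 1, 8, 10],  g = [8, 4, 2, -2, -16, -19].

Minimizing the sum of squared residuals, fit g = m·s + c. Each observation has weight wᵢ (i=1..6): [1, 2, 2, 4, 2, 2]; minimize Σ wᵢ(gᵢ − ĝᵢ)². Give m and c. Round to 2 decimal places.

Sums needed: Σwᵢ·s·s = 351, Σwᵢ·s = 31, Σwᵢ·1 = 13.
Moment sums: Σwᵢ·s·g = -688, Σwᵢ·g = -58.
So XᵀWX·[m, c]ᵀ = XᵀWg: [[351, 31]; [31, 13]]·[m, c]ᵀ = [-688, -58]ᵀ.
det = 351·13 − 31² = 3602.
m = ((-688)·13 − 31·(-58))/3602 = -3573/1801; c = (351·(-58) − 31·(-688))/3602 = 485/1801.

m = -1.98, c = 0.27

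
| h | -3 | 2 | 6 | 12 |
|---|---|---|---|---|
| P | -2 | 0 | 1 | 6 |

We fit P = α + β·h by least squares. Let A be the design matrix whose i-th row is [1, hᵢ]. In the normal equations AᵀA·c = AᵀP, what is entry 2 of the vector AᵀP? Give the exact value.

Entry 2 ↔ basis h, so (AᵀP)_{2} = Σᵢ (h)·Pᵢ = (-3)·(-2) + (2)·(0) + (6)·(1) + (12)·(6) = 84.

84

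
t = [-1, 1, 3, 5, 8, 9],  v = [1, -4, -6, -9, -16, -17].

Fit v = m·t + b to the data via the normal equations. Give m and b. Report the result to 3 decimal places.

Setting ∂/∂m … = 0 gives: 181·m + 25·b = -349;  25·m + 6·b = -51.
Eliminating b: 6·(row 1) − 25·(row 2) gives 461·m = 6·(-349) − 25·(-51) = -819, so m = -819/461.
Then b = ((-51) − 25·(-819/461))/6 = -506/461.

m = -1.777, b = -1.098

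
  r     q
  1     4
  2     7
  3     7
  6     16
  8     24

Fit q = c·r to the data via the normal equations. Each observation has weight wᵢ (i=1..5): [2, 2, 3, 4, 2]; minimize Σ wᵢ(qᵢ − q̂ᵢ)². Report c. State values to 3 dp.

With design matrix A, AᵀWA = [[309]] and AᵀWq = [867]ᵀ.
Hence c = 867 / 309 ≈ 2.80583.

c = 2.806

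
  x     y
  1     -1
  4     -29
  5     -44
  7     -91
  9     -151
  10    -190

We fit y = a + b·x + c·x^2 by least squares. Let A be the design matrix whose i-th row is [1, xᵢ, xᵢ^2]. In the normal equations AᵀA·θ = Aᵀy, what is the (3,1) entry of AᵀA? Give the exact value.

Row 3 ↔ basis x^2, column 1 ↔ basis 1, so (AᵀA)_{3,1} = Σᵢ x^2 = (1)·(1) + (16)·(1) + (25)·(1) + (49)·(1) + (81)·(1) + (100)·(1) = 272.

272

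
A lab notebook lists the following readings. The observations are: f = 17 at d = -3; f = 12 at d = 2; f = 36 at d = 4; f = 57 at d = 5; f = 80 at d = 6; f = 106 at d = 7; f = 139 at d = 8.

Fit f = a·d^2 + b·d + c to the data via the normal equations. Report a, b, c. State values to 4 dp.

a = 2.0365, b = 0.8393, c = 1.3214

The normal system XᵀX·[a, b, c]ᵀ = Xᵀf is [[8771, 1241, 203]; [1241, 203, 29]; [203, 29, 7]]·[a, b, c]ᵀ = [19172, 2736, 447]ᵀ.
Solving the 3×3 system (Gaussian elimination) gives a = 56281/27636, b = 16567/19740, c = 15216/11515.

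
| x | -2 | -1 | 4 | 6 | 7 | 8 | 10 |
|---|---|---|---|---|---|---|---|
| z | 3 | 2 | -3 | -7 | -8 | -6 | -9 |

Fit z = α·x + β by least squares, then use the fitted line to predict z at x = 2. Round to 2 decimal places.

ẑ = -1.34

Sums needed: Σx·x = 270, Σx = 32, Σ1 = 7.
Moment sums: Σx·z = -256, Σz = -28.
MᵀM·[α, β]ᵀ = Mᵀz becomes [[270, 32]; [32, 7]]·[α, β]ᵀ = [-256, -28]ᵀ.
Eliminating β: 7·(row 1) − 32·(row 2) gives 866·α = 7·(-256) − 32·(-28) = -896, so α = -448/433.
Then β = ((-28) − 32·(-448/433))/7 = 316/433.
At x = 2: ẑ = (-448/433)·(2) + (316/433)·(1) = -580/433.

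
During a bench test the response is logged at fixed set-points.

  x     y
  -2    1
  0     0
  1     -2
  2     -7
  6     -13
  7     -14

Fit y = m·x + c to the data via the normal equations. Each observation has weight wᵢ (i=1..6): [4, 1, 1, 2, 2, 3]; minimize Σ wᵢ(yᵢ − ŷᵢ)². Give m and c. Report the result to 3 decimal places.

m = -1.736, c = -2.148

Forming AᵀWA = [[244, 30]; [30, 13]] and AᵀWy = [-488, -80]ᵀ gives AᵀWA·[m, c]ᵀ = AᵀWy.
Determinant 244·13 − 30² = 2272.
m = ((-488)·13 − 30·(-80))/2272 = -493/284; c = (244·(-80) − 30·(-488))/2272 = -305/142.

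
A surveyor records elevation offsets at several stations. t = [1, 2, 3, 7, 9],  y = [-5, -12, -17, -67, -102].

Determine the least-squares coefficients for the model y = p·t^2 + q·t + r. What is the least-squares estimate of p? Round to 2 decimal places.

p = -0.95

Sums needed: Σt^2·t^2 = 9060, Σt^2·t = 1108, Σt^2 = 144, Σt·t = 144, Σt = 22, Σ1 = 5.
Moment sums: Σt^2·y = -11751, Σt·y = -1467, Σy = -203.
Normal equations: [[9060, 1108, 144]; [1108, 144, 22]; [144, 22, 5]]·[p, q, r]ᵀ = [-11751, -1467, -203]ᵀ.
Row-reducing yields p = -2027/2134, q = -11139/4268, r = -3757/2134.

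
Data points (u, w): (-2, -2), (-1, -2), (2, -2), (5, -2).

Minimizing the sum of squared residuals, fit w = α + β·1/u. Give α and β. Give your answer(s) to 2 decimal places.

α = -2.00, β = 0.00

Compute the Gram sums: Σ1 = 4, Σ1/u = -4/5, Σ1/u·1/u = 77/50.
Moment sums: Σw = -8, Σ1/u·w = 8/5.
So AᵀA·[α, β]ᵀ = Aᵀw: [[4, -4/5]; [-4/5, 77/50]]·[α, β]ᵀ = [-8, 8/5]ᵀ.
Eliminating β: (77/50)·(row 1) − (-4/5)·(row 2) gives (138/25)·α = (77/50)·(-8) − (-4/5)·(8/5) = -276/25, so α = -2.
Then β = ((8/5) − (-4/5)·(-2))/(77/50) = 0.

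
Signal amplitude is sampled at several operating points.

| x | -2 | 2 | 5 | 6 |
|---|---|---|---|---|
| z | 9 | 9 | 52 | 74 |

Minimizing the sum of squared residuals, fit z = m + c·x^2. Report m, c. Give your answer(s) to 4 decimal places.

m = 0.9007, c = 2.0347

Normal-equation sums: Σ1 = 4, Σx^2 = 69, Σx^2·x^2 = 1953.
For Mᵀz: Σz = 144, Σx^2·z = 4036.
det = 4·1953 − 69² = 3051.
m = (144·1953 − 69·4036)/3051 = 916/1017; c = (4·4036 − 69·144)/3051 = 6208/3051.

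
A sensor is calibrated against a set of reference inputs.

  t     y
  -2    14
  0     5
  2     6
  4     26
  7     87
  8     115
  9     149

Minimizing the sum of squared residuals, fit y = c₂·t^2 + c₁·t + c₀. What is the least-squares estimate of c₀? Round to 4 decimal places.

c₀ = 2.6941

The normal system MᵀM·[c₂, c₁, c₀]ᵀ = Mᵀy is [[13346, 1648, 218]; [1648, 218, 28]; [218, 28, 7]]·[c₂, c₁, c₀]ᵀ = [24188, 2958, 402]ᵀ.
Solving the 3×3 system (Gaussian elimination) gives c₂ = 331220/162489, c₁ = -355345/162489, c₀ = 145918/54163.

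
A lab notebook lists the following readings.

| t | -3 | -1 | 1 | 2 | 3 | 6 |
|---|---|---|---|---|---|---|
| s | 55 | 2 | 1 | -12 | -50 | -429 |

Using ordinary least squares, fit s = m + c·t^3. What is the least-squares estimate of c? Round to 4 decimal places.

From the data, Σ1 = 6, Σt^3 = 224, Σt^3·t^3 = 48180.
Right-hand side: Σs = -433, Σt^3·s = -95596.
AᵀA·[m, c]ᵀ = Aᵀs becomes [[6, 224]; [224, 48180]]·[m, c]ᵀ = [-433, -95596]ᵀ.
Determinant 6·48180 − 224² = 238904.
m = ((-433)·48180 − 224·(-95596))/238904 = 137891/59726; c = (6·(-95596) − 224·(-433))/238904 = -59573/29863.

c = -1.9949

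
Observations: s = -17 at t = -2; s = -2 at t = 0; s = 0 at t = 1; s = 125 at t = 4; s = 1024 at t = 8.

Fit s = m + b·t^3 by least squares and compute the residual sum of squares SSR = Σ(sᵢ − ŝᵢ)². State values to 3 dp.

SSR = 2.596

From the data, Σ1 = 5, Σt^3 = 569, Σt^3·t^3 = 266305.
Right-hand side: Σs = 1130, Σt^3·s = 532424.
MᵀM·[m, b]ᵀ = Mᵀs becomes [[5, 569]; [569, 266305]]·[m, b]ᵀ = [1130, 532424]ᵀ.
Eliminating b: 266305·(row 1) − 569·(row 2) gives 1007764·m = 266305·1130 − 569·532424 = -2024606, so m = -1012303/503882.
Then b = (532424 − 569·(-1012303/503882))/266305 = 1009575/503882.
Residuals: 522909/503882, 4539/503882, 1364/251941, -615247/503882, 85071/503882; SSR = 654149/251941.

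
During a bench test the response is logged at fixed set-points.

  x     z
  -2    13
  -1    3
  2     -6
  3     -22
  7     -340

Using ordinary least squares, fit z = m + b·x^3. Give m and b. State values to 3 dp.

m = 3.494, b = -1.001

Normal-equation sums: Σ1 = 5, Σx^3 = 369, Σx^3·x^3 = 118507.
Right-hand side: Σz = -352, Σx^3·z = -117369.
So MᵀM·[m, b]ᵀ = Mᵀz: [[5, 369]; [369, 118507]]·[m, b]ᵀ = [-352, -117369]ᵀ.
Eliminating b: 118507·(row 1) − 369·(row 2) gives 456374·m = 118507·(-352) − 369·(-117369) = 1594697, so m = 1594697/456374.
Then b = ((-117369) − 369·(1594697/456374))/118507 = -456957/456374.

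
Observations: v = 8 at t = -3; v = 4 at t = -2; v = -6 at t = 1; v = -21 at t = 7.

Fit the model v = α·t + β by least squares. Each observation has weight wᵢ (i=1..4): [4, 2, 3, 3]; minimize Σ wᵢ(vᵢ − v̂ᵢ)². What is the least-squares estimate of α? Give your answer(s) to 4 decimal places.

Normal-equation sums: Σwᵢ·t·t = 194, Σwᵢ·t = 8, Σwᵢ·1 = 12.
And Σwᵢ·t·v = -571, Σwᵢ·v = -41.
Determinant 194·12 − 8² = 2264.
α = ((-571)·12 − 8·(-41))/2264 = -1631/566; β = (194·(-41) − 8·(-571))/2264 = -1693/1132.

α = -2.8816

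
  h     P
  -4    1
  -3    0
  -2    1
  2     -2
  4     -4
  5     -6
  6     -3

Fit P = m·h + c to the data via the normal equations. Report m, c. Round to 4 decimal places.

m = -0.5864, c = -1.1870

The normal system AᵀA·[m, c]ᵀ = AᵀP is [[110, 8]; [8, 7]]·[m, c]ᵀ = [-74, -13]ᵀ.
Δ = 110·7 − 8² = 706.
m = ((-74)·7 − 8·(-13))/706 = -207/353; c = (110·(-13) − 8·(-74))/706 = -419/353.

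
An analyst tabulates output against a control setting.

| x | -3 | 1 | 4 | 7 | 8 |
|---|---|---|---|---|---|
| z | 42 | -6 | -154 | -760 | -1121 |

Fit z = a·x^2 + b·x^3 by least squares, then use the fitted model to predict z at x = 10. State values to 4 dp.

Forming MᵀM = [[6835, 50357]; [50357, 384619]] and Mᵀz = [-111076, -845628]ᵀ gives MᵀM·[a, b]ᵀ = Mᵀz.
Δ = 6835·384619 − 50357² = 93043416.
a = ((-111076)·384619 − 50357·(-845628))/93043416 = -17331356/11630427; b = (6835·(-845628) − 50357·(-111076))/93043416 = -23301656/11630427.
At x = 10: ẑ = (-17331356/11630427)·(100) + (-23301656/11630427)·(1000) = -25034791600/11630427.

ẑ = -2152.5256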